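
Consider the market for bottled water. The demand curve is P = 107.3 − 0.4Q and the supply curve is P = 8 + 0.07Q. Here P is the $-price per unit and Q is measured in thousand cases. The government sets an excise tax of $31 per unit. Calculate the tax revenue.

Competitive equilibrium: 107.3 − 0.4Q = 8 + 0.07Q → Q* = 211.2766, P* = 22.7894.
With the tax, the buyer price exceeds the seller price by 31: (107.3 − 0.4Q) − (8 + 0.07Q) = 31 → Q' = 145.3191.
Tax revenue = 31 × 145.3191 = $4504.89 thousand.

$4504.89 thousand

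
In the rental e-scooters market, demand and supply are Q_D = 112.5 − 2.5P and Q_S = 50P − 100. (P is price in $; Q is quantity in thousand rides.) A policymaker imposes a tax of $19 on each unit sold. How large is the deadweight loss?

In inverse form: demand P = 45 − 0.4Q, supply P = 2 + 0.02Q.
Competitive equilibrium: 45 − 0.4Q = 2 + 0.02Q → Q* = 102.381, P* = 4.0476.
With the tax, the buyer price exceeds the seller price by 19: (45 − 0.4Q) − (2 + 0.02Q) = 19 → Q' = 57.1429.
ΔQ = 102.381 − 57.1429 = 45.2381; the wedge equals the tax, 19.
Deadweight loss = ½ × 45.2381 × 19 = $429.76 thousand.

$429.76 thousand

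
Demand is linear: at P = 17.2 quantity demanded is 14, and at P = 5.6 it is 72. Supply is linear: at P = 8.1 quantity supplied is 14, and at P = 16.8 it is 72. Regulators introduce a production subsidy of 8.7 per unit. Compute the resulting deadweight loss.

108.13

Demand slope = (5.6 − 17.2)/(72 − 14) = −0.2, so P = 20 − 0.2Q.
Supply slope = (16.8 − 8.1)/(72 − 14) = 0.15, so P = 6 + 0.15Q.
Competitive equilibrium: 20 − 0.2Q = 6 + 0.15Q → Q* = 40, P* = 12.
The subsidy lowers effective supply by 8.7: P = 0.15Q − 2.7.
New quantity: 20 − 0.2Q = 0.15Q − 2.7 → Q' = 64.8571.
Overproduction ΔQ = 64.8571 − 40 = 24.8571; wedge = subsidy = 8.7.
DWL = ½ × 24.8571 × 8.7 = 108.13.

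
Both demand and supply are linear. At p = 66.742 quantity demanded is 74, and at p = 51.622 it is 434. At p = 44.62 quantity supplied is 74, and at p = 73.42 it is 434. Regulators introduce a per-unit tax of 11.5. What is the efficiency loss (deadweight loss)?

Demand slope = (51.622 − 66.742)/(434 − 74) = −0.042, so p = 69.85 − 0.042q.
Supply slope = (73.42 − 44.62)/(434 − 74) = 0.08, so p = 38.7 + 0.08q.
Competitive equilibrium: 69.85 − 0.042q = 38.7 + 0.08q → q* = 255.3279, p* = 59.1262.
With the tax, the buyer price exceeds the seller price by 11.5: (69.85 − 0.042q) − (38.7 + 0.08q) = 11.5 → q' = 161.0656.
Δq = 255.3279 − 161.0656 = 94.2623; the wedge equals the tax, 11.5.
The triangle = ½ × 94.2623 × 11.5 = 542.01.

542.01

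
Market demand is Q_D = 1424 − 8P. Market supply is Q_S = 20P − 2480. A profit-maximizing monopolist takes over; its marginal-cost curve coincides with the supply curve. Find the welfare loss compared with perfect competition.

1446.43

In inverse form: demand P = 178 − 0.125Q, supply P = 124 + 0.05Q.
Competitive equilibrium: 178 − 0.125Q = 124 + 0.05Q → Q* = 308.5714, P* = 139.4286.
Marginal revenue: MR = 178 − 0.25Q. Set MR = MC: 178 − 0.25Q = 124 + 0.05Q → Q_m = 180.
Price P_m = 178 − 0.125·180 = 155.5; MC(Q_m) = 124 + 0.05·180 = 133.
Competitive Q* = 308.5714, so ΔQ = 128.5714; wedge = 155.5 − 133 = 22.5.
Welfare loss = ½ × 128.5714 × 22.5 = 1446.43.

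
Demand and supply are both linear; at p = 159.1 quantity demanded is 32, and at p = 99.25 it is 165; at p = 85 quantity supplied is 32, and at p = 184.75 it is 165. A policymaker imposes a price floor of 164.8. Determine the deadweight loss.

3322.70

Demand slope = (99.25 − 159.1)/(165 − 32) = −0.45, so p = 173.5 − 0.45q.
Supply slope = (184.75 − 85)/(165 − 32) = 0.75, so p = 61 + 0.75q.
Competitive equilibrium: 173.5 − 0.45q = 61 + 0.75q → q* = 93.75, p* = 131.3125.
At the floor p = 164.8, quantity demanded = (173.5 − 164.8)/0.45 = 19.33333.
Sellers' marginal cost at q' = 19.33333: 61 + 0.75·19.33333 = 75.5.
Δq = 93.75 − 19.33333 = 74.41667; wedge = 164.8 − 75.5 = 89.3.
Deadweight loss = ½ × 74.41667 × 89.3 = 3322.70.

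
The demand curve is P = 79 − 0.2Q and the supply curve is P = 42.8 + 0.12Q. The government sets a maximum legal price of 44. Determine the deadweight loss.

Competitive equilibrium: 79 − 0.2Q = 42.8 + 0.12Q → Q* = 113.125, P* = 56.375.
At the ceiling P = 44, quantity supplied = (44 − 42.8)/0.12 = 10.
Willingness to pay at Q' = 10: 79 − 0.2·10 = 77.
ΔQ = 113.125 − 10 = 103.125; wedge = 77 − 44 = 33.
DWL = ½ × 103.125 × 33 = 1701.56.

1701.56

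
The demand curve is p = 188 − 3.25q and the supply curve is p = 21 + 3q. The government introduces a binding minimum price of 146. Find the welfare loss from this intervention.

Competitive equilibrium: 188 − 3.25q = 21 + 3q → q* = 26.72, p* = 101.16.
At the floor p = 146, quantity demanded = (188 − 146)/3.25 = 12.9231.
Sellers' marginal cost at q' = 12.9231: 21 + 3·12.9231 = 59.7693.
Δq = 26.72 − 12.9231 = 13.7969; wedge = 146 − 59.7693 = 86.2307.
Deadweight loss = ½ × 13.7969 × 86.2307 = 594.86.

594.86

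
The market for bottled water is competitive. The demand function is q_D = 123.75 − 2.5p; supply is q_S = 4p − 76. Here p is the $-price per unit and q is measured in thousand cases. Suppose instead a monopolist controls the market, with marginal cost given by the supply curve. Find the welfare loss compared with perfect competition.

In inverse form: demand p = 49.5 − 0.4q, supply p = 19 + 0.25q.
Competitive equilibrium: 49.5 − 0.4q = 19 + 0.25q → q* = 46.9231, p* = 30.7308.
Marginal revenue: MR = 49.5 − 0.8q. Set MR = MC: 49.5 − 0.8q = 19 + 0.25q → q_m = 29.0476.
Price p_m = 49.5 − 0.4·29.0476 = 37.881; MC(q_m) = 19 + 0.25·29.0476 = 26.2619.
Competitive q* = 46.9231, so Δq = 17.8755; wedge = 37.881 − 26.2619 = 11.6191.
DWL = ½ × 17.8755 × 11.6191 = $103.85 thousand.

$103.85 thousand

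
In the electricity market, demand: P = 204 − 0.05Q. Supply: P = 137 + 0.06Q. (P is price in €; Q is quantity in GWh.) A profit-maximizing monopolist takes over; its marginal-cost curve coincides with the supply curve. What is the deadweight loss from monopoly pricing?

Competitive equilibrium: 204 − 0.05Q = 137 + 0.06Q → Q* = 609.0909, P* = 173.5455.
Marginal revenue: MR = 204 − 0.1Q. Set MR = MC: 204 − 0.1Q = 137 + 0.06Q → Q_m = 418.75.
Price P_m = 204 − 0.05·418.75 = 183.0625; MC(Q_m) = 137 + 0.06·418.75 = 162.125.
Competitive Q* = 609.0909, so ΔQ = 190.3409; wedge = 183.0625 − 162.125 = 20.9375.
Welfare loss = ½ × 190.3409 × 20.9375 = €1992.63.

€1992.63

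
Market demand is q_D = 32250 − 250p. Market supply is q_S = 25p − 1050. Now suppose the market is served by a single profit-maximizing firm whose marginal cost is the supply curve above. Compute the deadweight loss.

597.30

In inverse form: demand p = 129 − 0.004q, supply p = 42 + 0.04q.
Competitive equilibrium: 129 − 0.004q = 42 + 0.04q → q* = 1977.2727, p* = 121.0909.
Marginal revenue: MR = 129 − 0.008q. Set MR = MC: 129 − 0.008q = 42 + 0.04q → q_m = 1812.5.
Price p_m = 129 − 0.004·1812.5 = 121.75; MC(q_m) = 42 + 0.04·1812.5 = 114.5.
Competitive q* = 1977.2727, so Δq = 164.7727; wedge = 121.75 − 114.5 = 7.25.
Deadweight loss = ½ × 164.7727 × 7.25 = 597.30.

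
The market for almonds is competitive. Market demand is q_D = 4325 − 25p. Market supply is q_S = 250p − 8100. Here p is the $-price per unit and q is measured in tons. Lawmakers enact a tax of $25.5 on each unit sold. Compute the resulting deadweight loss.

In inverse form: demand p = 173 − 0.04q, supply p = 32.4 + 0.004q.
Competitive equilibrium: 173 − 0.04q = 32.4 + 0.004q → q* = 3195.4545, p* = 45.1818.
With the tax, the buyer price exceeds the seller price by 25.5: (173 − 0.04q) − (32.4 + 0.004q) = 25.5 → q' = 2615.9091.
Δq = 3195.4545 − 2615.9091 = 579.5454; the wedge equals the tax, 25.5.
Welfare loss = ½ × 579.5454 × 25.5 = $7389.20.

$7389.20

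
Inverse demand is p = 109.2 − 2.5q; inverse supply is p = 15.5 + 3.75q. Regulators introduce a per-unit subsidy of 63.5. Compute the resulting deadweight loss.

Competitive equilibrium: 109.2 − 2.5q = 15.5 + 3.75q → q* = 14.992, p* = 71.72.
The subsidy lowers effective supply by 63.5: p = 3.75q − 48.
New quantity: 109.2 − 2.5q = 3.75q − 48 → q' = 25.152.
Overproduction Δq = 25.152 − 14.992 = 10.16; wedge = subsidy = 63.5.
Deadweight loss = ½ × 10.16 × 63.5 = 322.58.

322.58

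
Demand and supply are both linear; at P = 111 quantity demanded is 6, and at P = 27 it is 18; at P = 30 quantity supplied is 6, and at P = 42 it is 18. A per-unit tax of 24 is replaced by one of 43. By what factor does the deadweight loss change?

Demand slope = (27 − 111)/(18 − 6) = −7, so P = 153 − 7Q.
Supply slope = (42 − 30)/(18 − 6) = 1, so P = 24 + Q.
Competitive equilibrium: 153 − 7Q = 24 + Q → Q* = 16.125, P* = 40.125.
For a per-unit tax t: ΔQ = t/8, so DWL = ½·t·(t/8) = t²/16.
At t = 24: DWL = 36. At t = 43: DWL = 115.5625.
Ratio = (43/24)² = 3.210.

3.210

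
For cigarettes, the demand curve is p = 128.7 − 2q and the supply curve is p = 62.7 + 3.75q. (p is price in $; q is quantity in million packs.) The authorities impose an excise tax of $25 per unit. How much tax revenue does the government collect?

Competitive equilibrium: 128.7 − 2q = 62.7 + 3.75q → q* = 11.4783, p* = 105.7435.
With the tax, the buyer price exceeds the seller price by 25: (128.7 − 2q) − (62.7 + 3.75q) = 25 → q' = 7.1304.
Tax revenue = 25 × 7.1304 = $178.26 million.

$178.26 million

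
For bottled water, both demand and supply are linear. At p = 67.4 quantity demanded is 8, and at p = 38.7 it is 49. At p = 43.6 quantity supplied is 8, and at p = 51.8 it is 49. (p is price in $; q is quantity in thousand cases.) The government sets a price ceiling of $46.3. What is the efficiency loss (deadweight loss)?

$75.40 thousand

Demand slope = (38.7 − 67.4)/(49 − 8) = −0.7, so p = 73 − 0.7q.
Supply slope = (51.8 − 43.6)/(49 − 8) = 0.2, so p = 42 + 0.2q.
Competitive equilibrium: 73 − 0.7q = 42 + 0.2q → q* = 34.4444, p* = 48.8889.
At the ceiling p = 46.3, quantity supplied = (46.3 − 42)/0.2 = 21.5.
Willingness to pay at q' = 21.5: 73 − 0.7·21.5 = 57.95.
Δq = 34.4444 − 21.5 = 12.9444; wedge = 57.95 − 46.3 = 11.65.
The triangle = ½ × 12.9444 × 11.65 = $75.40 thousand.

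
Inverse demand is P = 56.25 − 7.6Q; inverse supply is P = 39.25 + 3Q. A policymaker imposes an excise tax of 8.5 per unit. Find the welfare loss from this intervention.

3.41

Competitive equilibrium: 56.25 − 7.6Q = 39.25 + 3Q → Q* = 1.6038, P* = 44.0613.
With the tax, the buyer price exceeds the seller price by 8.5: (56.25 − 7.6Q) − (39.25 + 3Q) = 8.5 → Q' = 0.8019.
ΔQ = 1.6038 − 0.8019 = 0.8019; the wedge equals the tax, 8.5.
Deadweight loss = ½ × 0.8019 × 8.5 = 3.41.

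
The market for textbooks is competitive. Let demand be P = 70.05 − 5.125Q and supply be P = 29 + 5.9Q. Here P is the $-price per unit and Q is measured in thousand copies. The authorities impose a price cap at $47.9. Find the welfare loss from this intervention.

$1.49 thousand

Competitive equilibrium: 70.05 − 5.125Q = 29 + 5.9Q → Q* = 3.7234, P* = 50.9678.
At the ceiling P = 47.9, quantity supplied = (47.9 − 29)/5.9 = 3.2034.
Willingness to pay at Q' = 3.2034: 70.05 − 5.125·3.2034 = 53.6326.
ΔQ = 3.7234 − 3.2034 = 0.52; wedge = 53.6326 − 47.9 = 5.7326.
Welfare loss = ½ × 0.52 × 5.7326 = $1.49 thousand.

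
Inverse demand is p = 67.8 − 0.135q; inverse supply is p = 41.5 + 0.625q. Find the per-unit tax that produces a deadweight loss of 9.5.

3.8

Competitive equilibrium: 67.8 − 0.135q = 41.5 + 0.625q → q* = 34.6053, p* = 63.1283.
A tax t gives Δq = t/0.76 and wedge t, so DWL = t²/1.52.
t²/1.52 = 9.5 → t² = 14.44 → t = 3.8.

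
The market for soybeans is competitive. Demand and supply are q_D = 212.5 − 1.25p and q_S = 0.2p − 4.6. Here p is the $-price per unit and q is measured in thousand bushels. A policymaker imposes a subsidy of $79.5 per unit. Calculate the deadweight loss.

In inverse form: demand p = 170 − 0.8q, supply p = 23 + 5q.
Competitive equilibrium: 170 − 0.8q = 23 + 5q → q* = 25.3448, p* = 149.7241.
The subsidy lowers effective supply by 79.5: p = 5q − 56.5.
New quantity: 170 − 0.8q = 5q − 56.5 → q' = 39.0517.
Overproduction Δq = 39.0517 − 25.3448 = 13.7069; wedge = subsidy = 79.5.
DWL = ½ × 13.7069 × 79.5 = $544.85 thousand.

$544.85 thousand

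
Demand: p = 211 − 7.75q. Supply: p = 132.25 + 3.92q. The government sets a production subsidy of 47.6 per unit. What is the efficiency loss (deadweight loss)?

97.08

Competitive equilibrium: 211 − 7.75q = 132.25 + 3.92q → q* = 6.7481, p* = 158.7024.
The subsidy lowers effective supply by 47.6: p = 84.65 + 3.92q.
New quantity: 211 − 7.75q = 84.65 + 3.92q → q' = 10.8269.
Overproduction Δq = 10.8269 − 6.7481 = 4.0788; wedge = subsidy = 47.6.
Welfare loss = ½ × 4.0788 × 47.6 = 97.08.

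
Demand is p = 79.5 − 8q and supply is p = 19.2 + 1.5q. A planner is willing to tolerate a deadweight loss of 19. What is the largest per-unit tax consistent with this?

19

Competitive equilibrium: 79.5 − 8q = 19.2 + 1.5q → q* = 6.3474, p* = 28.7211.
A tax t gives Δq = t/9.5 and wedge t, so DWL = t²/19.
t²/19 = 19 → t² = 361 → t = 19.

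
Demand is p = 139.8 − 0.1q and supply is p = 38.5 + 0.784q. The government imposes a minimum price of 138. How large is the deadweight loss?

Competitive equilibrium: 139.8 − 0.1q = 38.5 + 0.784q → q* = 114.5928, p* = 128.3407.
At the floor p = 138, quantity demanded = (139.8 − 138)/0.1 = 18.
Sellers' marginal cost at q' = 18: 38.5 + 0.784·18 = 52.612.
Δq = 114.5928 − 18 = 96.5928; wedge = 138 − 52.612 = 85.388.
DWL = ½ × 96.5928 × 85.388 = 4123.93.

4123.93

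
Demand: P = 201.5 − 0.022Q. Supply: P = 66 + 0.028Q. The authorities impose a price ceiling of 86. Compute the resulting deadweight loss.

Competitive equilibrium: 201.5 − 0.022Q = 66 + 0.028Q → Q* = 2710, P* = 141.88.
At the ceiling P = 86, quantity supplied = (86 − 66)/0.028 = 714.285714.
Willingness to pay at Q' = 714.285714: 201.5 − 0.022·714.285714 = 185.785714.
ΔQ = 2710 − 714.285714 = 1995.714286; wedge = 185.785714 − 86 = 99.785714.
DWL = ½ × 1995.714286 × 99.785714 = 99571.89.

99571.89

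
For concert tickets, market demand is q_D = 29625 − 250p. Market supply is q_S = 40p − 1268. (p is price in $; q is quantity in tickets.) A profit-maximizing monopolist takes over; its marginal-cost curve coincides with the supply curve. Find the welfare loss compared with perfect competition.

In inverse form: demand p = 118.5 − 0.004q, supply p = 31.7 + 0.025q.
Competitive equilibrium: 118.5 − 0.004q = 31.7 + 0.025q → q* = 2993.1034, p* = 106.5276.
Marginal revenue: MR = 118.5 − 0.008q. Set MR = MC: 118.5 − 0.008q = 31.7 + 0.025q → q_m = 2630.303.
Price p_m = 118.5 − 0.004·2630.303 = 107.9788; MC(q_m) = 31.7 + 0.025·2630.303 = 97.4576.
Competitive q* = 2993.1034, so Δq = 362.8004; wedge = 107.9788 − 97.4576 = 10.5212.
The triangle = ½ × 362.8004 × 10.5212 = $1908.55.

$1908.55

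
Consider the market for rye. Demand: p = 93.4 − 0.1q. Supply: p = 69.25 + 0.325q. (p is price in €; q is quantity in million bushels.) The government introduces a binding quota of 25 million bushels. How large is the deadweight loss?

Competitive equilibrium: 93.4 − 0.1q = 69.25 + 0.325q → q* = 56.8235, p* = 87.7176.
At q = 25: demand price = 93.4 − 0.1·25 = 90.9; supply price = 69.25 + 0.325·25 = 77.375.
Δq = 56.8235 − 25 = 31.8235; wedge = 90.9 − 77.375 = 13.525.
The triangle = ½ × 31.8235 × 13.525 = €215.21 million.

€215.21 million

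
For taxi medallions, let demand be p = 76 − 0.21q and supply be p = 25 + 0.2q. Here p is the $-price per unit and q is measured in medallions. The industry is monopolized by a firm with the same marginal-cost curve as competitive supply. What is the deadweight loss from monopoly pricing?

Competitive equilibrium: 76 − 0.21q = 25 + 0.2q → q* = 124.3902, p* = 49.878.
Marginal revenue: MR = 76 − 0.42q. Set MR = MC: 76 − 0.42q = 25 + 0.2q → q_m = 82.2581.
Price p_m = 76 − 0.21·82.2581 = 58.7258; MC(q_m) = 25 + 0.2·82.2581 = 41.4516.
Competitive q* = 124.3902, so Δq = 42.1321; wedge = 58.7258 − 41.4516 = 17.2742.
The triangle = ½ × 42.1321 × 17.2742 = $363.90.

$363.90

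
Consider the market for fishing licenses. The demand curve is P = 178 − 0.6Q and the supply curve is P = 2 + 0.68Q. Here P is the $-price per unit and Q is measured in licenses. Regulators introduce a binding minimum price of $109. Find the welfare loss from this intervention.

$324

Competitive equilibrium: 178 − 0.6Q = 2 + 0.68Q → Q* = 137.5, P* = 95.5.
At the floor P = 109, quantity demanded = (178 − 109)/0.6 = 115.
Sellers' marginal cost at Q' = 115: 2 + 0.68·115 = 80.2.
ΔQ = 137.5 − 115 = 22.5; wedge = 109 − 80.2 = 28.8.
The triangle = ½ × 22.5 × 28.8 = $324.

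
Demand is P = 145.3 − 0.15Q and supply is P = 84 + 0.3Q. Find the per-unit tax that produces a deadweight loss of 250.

15

Competitive equilibrium: 145.3 − 0.15Q = 84 + 0.3Q → Q* = 136.2222, P* = 124.8667.
A tax t gives ΔQ = t/0.45 and wedge t, so DWL = t²/0.9.
t²/0.9 = 250 → t² = 225 → t = 15.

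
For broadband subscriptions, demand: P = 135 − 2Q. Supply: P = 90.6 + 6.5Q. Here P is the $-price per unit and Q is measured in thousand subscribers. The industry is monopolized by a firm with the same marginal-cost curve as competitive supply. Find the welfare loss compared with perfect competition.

Competitive equilibrium: 135 − 2Q = 90.6 + 6.5Q → Q* = 5.2235, P* = 124.5529.
Marginal revenue: MR = 135 − 4Q. Set MR = MC: 135 − 4Q = 90.6 + 6.5Q → Q_m = 4.2286.
Price P_m = 135 − 2·4.2286 = 126.5428; MC(Q_m) = 90.6 + 6.5·4.2286 = 118.0859.
Competitive Q* = 5.2235, so ΔQ = 0.9949; wedge = 126.5428 − 118.0859 = 8.4569.
DWL = ½ × 0.9949 × 8.4569 = $4.21 thousand.

$4.21 thousand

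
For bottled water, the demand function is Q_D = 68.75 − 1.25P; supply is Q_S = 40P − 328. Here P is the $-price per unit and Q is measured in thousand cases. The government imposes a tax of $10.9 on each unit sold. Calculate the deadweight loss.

In inverse form: demand P = 55 − 0.8Q, supply P = 8.2 + 0.025Q.
Competitive equilibrium: 55 − 0.8Q = 8.2 + 0.025Q → Q* = 56.7273, P* = 9.6182.
With the tax, the buyer price exceeds the seller price by 10.9: (55 − 0.8Q) − (8.2 + 0.025Q) = 10.9 → Q' = 43.5152.
ΔQ = 56.7273 − 43.5152 = 13.2121; the wedge equals the tax, 10.9.
DWL = ½ × 13.2121 × 10.9 = $72.01 thousand.

$72.01 thousand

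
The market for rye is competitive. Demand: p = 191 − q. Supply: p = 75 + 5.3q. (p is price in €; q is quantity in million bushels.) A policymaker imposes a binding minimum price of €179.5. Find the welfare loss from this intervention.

Competitive equilibrium: 191 − q = 75 + 5.3q → q* = 18.4127, p* = 172.5873.
At the floor p = 179.5, quantity demanded = (191 − 179.5)/1 = 11.5.
Sellers' marginal cost at q' = 11.5: 75 + 5.3·11.5 = 135.95.
Δq = 18.4127 − 11.5 = 6.9127; wedge = 179.5 − 135.95 = 43.55.
Deadweight loss = ½ × 6.9127 × 43.55 = €150.52 million.

€150.52 million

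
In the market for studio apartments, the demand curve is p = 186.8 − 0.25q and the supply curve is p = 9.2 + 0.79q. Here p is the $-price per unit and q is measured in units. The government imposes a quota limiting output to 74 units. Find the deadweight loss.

Competitive equilibrium: 186.8 − 0.25q = 9.2 + 0.79q → q* = 170.7692, p* = 144.1077.
At q = 74: demand price = 186.8 − 0.25·74 = 168.3; supply price = 9.2 + 0.79·74 = 67.66.
Δq = 170.7692 − 74 = 96.7692; wedge = 168.3 − 67.66 = 100.64.
DWL = ½ × 96.7692 × 100.64 = $4869.43.

$4869.43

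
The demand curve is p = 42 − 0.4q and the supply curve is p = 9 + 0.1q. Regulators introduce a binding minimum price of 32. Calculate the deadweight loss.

420.25

Competitive equilibrium: 42 − 0.4q = 9 + 0.1q → q* = 66, p* = 15.6.
At the floor p = 32, quantity demanded = (42 − 32)/0.4 = 25.
Sellers' marginal cost at q' = 25: 9 + 0.1·25 = 11.5.
Δq = 66 − 25 = 41; wedge = 32 − 11.5 = 20.5.
Deadweight loss = ½ × 41 × 20.5 = 420.25.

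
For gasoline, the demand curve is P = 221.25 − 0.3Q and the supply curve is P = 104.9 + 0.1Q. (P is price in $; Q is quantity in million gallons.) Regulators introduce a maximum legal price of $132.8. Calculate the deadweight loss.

$28.20 million

Competitive equilibrium: 221.25 − 0.3Q = 104.9 + 0.1Q → Q* = 290.875, P* = 133.9875.
At the ceiling P = 132.8, quantity supplied = (132.8 − 104.9)/0.1 = 279.
Willingness to pay at Q' = 279: 221.25 − 0.3·279 = 137.55.
ΔQ = 290.875 − 279 = 11.875; wedge = 137.55 − 132.8 = 4.75.
DWL = ½ × 11.875 × 4.75 = $28.20 million.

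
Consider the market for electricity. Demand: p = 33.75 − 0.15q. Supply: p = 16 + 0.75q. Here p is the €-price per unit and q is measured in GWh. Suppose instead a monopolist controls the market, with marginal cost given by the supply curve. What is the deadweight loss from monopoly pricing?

Competitive equilibrium: 33.75 − 0.15q = 16 + 0.75q → q* = 19.7222, p* = 30.7917.
Marginal revenue: MR = 33.75 − 0.3q. Set MR = MC: 33.75 − 0.3q = 16 + 0.75q → q_m = 16.9048.
Price p_m = 33.75 − 0.15·16.9048 = 31.2143; MC(q_m) = 16 + 0.75·16.9048 = 28.6786.
Competitive q* = 19.7222, so Δq = 2.8174; wedge = 31.2143 − 28.6786 = 2.5357.
Welfare loss = ½ × 2.8174 × 2.5357 = €3.57.

€3.57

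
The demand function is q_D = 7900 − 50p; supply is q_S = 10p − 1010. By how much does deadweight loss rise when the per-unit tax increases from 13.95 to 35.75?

In inverse form: demand p = 158 − 0.02q, supply p = 101 + 0.1q.
Competitive equilibrium: 158 − 0.02q = 101 + 0.1q → q* = 475, p* = 148.5.
For a per-unit tax t: Δq = t/0.12, so DWL = ½·t·(t/0.12) = t²/0.24.
At t = 13.95: DWL = 810.844. At t = 35.75: DWL = 5325.26.
Increase = 5325.26 − 810.844 = 4514.42.

4514.42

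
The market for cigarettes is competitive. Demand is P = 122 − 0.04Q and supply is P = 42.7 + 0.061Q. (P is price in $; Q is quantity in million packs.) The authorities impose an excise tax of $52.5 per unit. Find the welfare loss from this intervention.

Competitive equilibrium: 122 − 0.04Q = 42.7 + 0.061Q → Q* = 785.1485, P* = 90.5941.
With the tax, the buyer price exceeds the seller price by 52.5: (122 − 0.04Q) − (42.7 + 0.061Q) = 52.5 → Q' = 265.3465.
ΔQ = 785.1485 − 265.3465 = 519.802; the wedge equals the tax, 52.5.
Welfare loss = ½ × 519.802 × 52.5 = $13644.80 million.

$13644.80 million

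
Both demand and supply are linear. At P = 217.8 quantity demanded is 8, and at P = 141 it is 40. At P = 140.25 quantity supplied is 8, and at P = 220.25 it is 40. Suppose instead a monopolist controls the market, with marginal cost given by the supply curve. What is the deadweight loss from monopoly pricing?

Demand slope = (141 − 217.8)/(40 − 8) = −2.4, so P = 237 − 2.4Q.
Supply slope = (220.25 − 140.25)/(40 − 8) = 2.5, so P = 120.25 + 2.5Q.
Competitive equilibrium: 237 − 2.4Q = 120.25 + 2.5Q → Q* = 23.82653, P* = 179.81633.
Marginal revenue: MR = 237 − 4.8Q. Set MR = MC: 237 − 4.8Q = 120.25 + 2.5Q → Q_m = 15.99315.
Price P_m = 237 − 2.4·15.99315 = 198.61644; MC(Q_m) = 120.25 + 2.5·15.99315 = 160.23288.
Competitive Q* = 23.82653, so ΔQ = 7.83338; wedge = 198.61644 − 160.23288 = 38.38356.
DWL = ½ × 7.83338 × 38.38356 = 150.34.

150.34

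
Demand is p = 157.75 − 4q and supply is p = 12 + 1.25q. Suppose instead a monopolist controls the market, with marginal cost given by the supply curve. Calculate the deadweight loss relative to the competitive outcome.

378.32

Competitive equilibrium: 157.75 − 4q = 12 + 1.25q → q* = 27.7619, p* = 46.7024.
Marginal revenue: MR = 157.75 − 8q. Set MR = MC: 157.75 − 8q = 12 + 1.25q → q_m = 15.7568.
Price p_m = 157.75 − 4·15.7568 = 94.7228; MC(q_m) = 12 + 1.25·15.7568 = 31.696.
Competitive q* = 27.7619, so Δq = 12.0051; wedge = 94.7228 − 31.696 = 63.0268.
The triangle = ½ × 12.0051 × 63.0268 = 378.32.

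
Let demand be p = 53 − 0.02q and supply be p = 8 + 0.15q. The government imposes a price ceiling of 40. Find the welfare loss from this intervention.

Competitive equilibrium: 53 − 0.02q = 8 + 0.15q → q* = 264.7059, p* = 47.7059.
At the ceiling p = 40, quantity supplied = (40 − 8)/0.15 = 213.3333.
Willingness to pay at q' = 213.3333: 53 − 0.02·213.3333 = 48.7333.
Δq = 264.7059 − 213.3333 = 51.3726; wedge = 48.7333 − 40 = 8.7333.
Welfare loss = ½ × 51.3726 × 8.7333 = 224.33.

224.33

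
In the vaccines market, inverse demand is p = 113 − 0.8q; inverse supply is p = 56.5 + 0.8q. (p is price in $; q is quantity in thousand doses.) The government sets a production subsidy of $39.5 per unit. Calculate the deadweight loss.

$487.58 thousand

Competitive equilibrium: 113 − 0.8q = 56.5 + 0.8q → q* = 35.3125, p* = 84.75.
The subsidy lowers effective supply by 39.5: p = 17 + 0.8q.
New quantity: 113 − 0.8q = 17 + 0.8q → q' = 60.
Overproduction Δq = 60 − 35.3125 = 24.6875; wedge = subsidy = 39.5.
Deadweight loss = ½ × 24.6875 × 39.5 = $487.58 thousand.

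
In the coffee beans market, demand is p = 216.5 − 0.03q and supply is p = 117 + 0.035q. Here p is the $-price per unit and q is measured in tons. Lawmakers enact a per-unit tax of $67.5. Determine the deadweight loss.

Competitive equilibrium: 216.5 − 0.03q = 117 + 0.035q → q* = 1530.7692, p* = 170.5769.
With the tax, the buyer price exceeds the seller price by 67.5: (216.5 − 0.03q) − (117 + 0.035q) = 67.5 → q' = 492.3077.
Δq = 1530.7692 − 492.3077 = 1038.4615; the wedge equals the tax, 67.5.
Deadweight loss = ½ × 1038.4615 × 67.5 = $35048.08.

$35048.08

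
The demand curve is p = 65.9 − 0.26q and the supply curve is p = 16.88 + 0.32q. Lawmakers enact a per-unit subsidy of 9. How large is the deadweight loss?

Competitive equilibrium: 65.9 − 0.26q = 16.88 + 0.32q → q* = 84.5172, p* = 43.9255.
The subsidy lowers effective supply by 9: p = 7.88 + 0.32q.
New quantity: 65.9 − 0.26q = 7.88 + 0.32q → q' = 100.0345.
Overproduction Δq = 100.0345 − 84.5172 = 15.5173; wedge = subsidy = 9.
Deadweight loss = ½ × 15.5173 × 9 = 69.83.

69.83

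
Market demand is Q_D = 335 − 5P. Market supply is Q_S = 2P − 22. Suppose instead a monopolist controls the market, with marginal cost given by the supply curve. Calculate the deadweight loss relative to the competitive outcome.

In inverse form: demand P = 67 − 0.2Q, supply P = 11 + 0.5Q.
Competitive equilibrium: 67 − 0.2Q = 11 + 0.5Q → Q* = 80, P* = 51.
Marginal revenue: MR = 67 − 0.4Q. Set MR = MC: 67 − 0.4Q = 11 + 0.5Q → Q_m = 62.2222.
Price P_m = 67 − 0.2·62.2222 = 54.5556; MC(Q_m) = 11 + 0.5·62.2222 = 42.1111.
Competitive Q* = 80, so ΔQ = 17.7778; wedge = 54.5556 − 42.1111 = 12.4445.
The triangle = ½ × 17.7778 × 12.4445 = 110.62.

110.62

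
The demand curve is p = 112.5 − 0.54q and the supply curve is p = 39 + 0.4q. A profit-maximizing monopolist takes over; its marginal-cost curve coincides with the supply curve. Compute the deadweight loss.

Competitive equilibrium: 112.5 − 0.54q = 39 + 0.4q → q* = 78.1915, p* = 70.2766.
Marginal revenue: MR = 112.5 − 1.08q. Set MR = MC: 112.5 − 1.08q = 39 + 0.4q → q_m = 49.6622.
Price p_m = 112.5 − 0.54·49.6622 = 85.6824; MC(q_m) = 39 + 0.4·49.6622 = 58.8649.
Competitive q* = 78.1915, so Δq = 28.5293; wedge = 85.6824 − 58.8649 = 26.8175.
DWL = ½ × 28.5293 × 26.8175 = 382.54.

382.54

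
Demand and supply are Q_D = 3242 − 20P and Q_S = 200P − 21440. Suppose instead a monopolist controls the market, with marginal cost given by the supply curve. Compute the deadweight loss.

In inverse form: demand P = 162.1 − 0.05Q, supply P = 107.2 + 0.005Q.
Competitive equilibrium: 162.1 − 0.05Q = 107.2 + 0.005Q → Q* = 998.18182, P* = 112.19091.
Marginal revenue: MR = 162.1 − 0.1Q. Set MR = MC: 162.1 − 0.1Q = 107.2 + 0.005Q → Q_m = 522.85714.
Price P_m = 162.1 − 0.05·522.85714 = 135.95714; MC(Q_m) = 107.2 + 0.005·522.85714 = 109.81429.
Competitive Q* = 998.18182, so ΔQ = 475.32468; wedge = 135.95714 − 109.81429 = 26.14285.
The triangle = ½ × 475.32468 × 26.14285 = 6213.17.

6213.17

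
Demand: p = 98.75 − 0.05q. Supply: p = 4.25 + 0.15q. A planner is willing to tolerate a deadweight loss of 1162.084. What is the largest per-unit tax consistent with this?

Competitive equilibrium: 98.75 − 0.05q = 4.25 + 0.15q → q* = 472.5, p* = 75.125.
A tax t gives Δq = t/0.2 and wedge t, so DWL = t²/0.4.
t²/0.4 = 1162.084 → t² = 464.8336 → t = 21.56.

21.56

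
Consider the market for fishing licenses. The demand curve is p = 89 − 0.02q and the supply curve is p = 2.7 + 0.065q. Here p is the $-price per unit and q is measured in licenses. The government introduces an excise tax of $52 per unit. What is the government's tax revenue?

Competitive equilibrium: 89 − 0.02q = 2.7 + 0.065q → q* = 1015.2941, p* = 68.6941.
With the tax, the buyer price exceeds the seller price by 52: (89 − 0.02q) − (2.7 + 0.065q) = 52 → q' = 403.5294.
Tax revenue = 52 × 403.5294 = $20983.53.

$20983.53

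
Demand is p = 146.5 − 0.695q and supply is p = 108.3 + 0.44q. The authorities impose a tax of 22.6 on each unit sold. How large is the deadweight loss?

Competitive equilibrium: 146.5 − 0.695q = 108.3 + 0.44q → q* = 33.6564, p* = 123.1088.
With the tax, the buyer price exceeds the seller price by 22.6: (146.5 − 0.695q) − (108.3 + 0.44q) = 22.6 → q' = 13.7445.
Δq = 33.6564 − 13.7445 = 19.9119; the wedge equals the tax, 22.6.
The triangle = ½ × 19.9119 × 22.6 = 225.

225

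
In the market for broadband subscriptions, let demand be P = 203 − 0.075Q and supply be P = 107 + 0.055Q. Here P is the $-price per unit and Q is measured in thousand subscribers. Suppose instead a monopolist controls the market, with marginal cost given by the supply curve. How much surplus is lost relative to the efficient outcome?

$4744.43 thousand

Competitive equilibrium: 203 − 0.075Q = 107 + 0.055Q → Q* = 738.46154, P* = 147.61538.
Marginal revenue: MR = 203 − 0.15Q. Set MR = MC: 203 − 0.15Q = 107 + 0.055Q → Q_m = 468.29268.
Price P_m = 203 − 0.075·468.29268 = 167.87805; MC(Q_m) = 107 + 0.055·468.29268 = 132.7561.
Competitive Q* = 738.46154, so ΔQ = 270.16886; wedge = 167.87805 − 132.7561 = 35.12195.
Deadweight loss = ½ × 270.16886 × 35.12195 = $4744.43 thousand.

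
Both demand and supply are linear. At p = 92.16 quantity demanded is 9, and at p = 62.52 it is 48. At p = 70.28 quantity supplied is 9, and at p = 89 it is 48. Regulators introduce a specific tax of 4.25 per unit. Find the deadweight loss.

Demand slope = (62.52 − 92.16)/(48 − 9) = −0.76, so p = 99 − 0.76q.
Supply slope = (89 − 70.28)/(48 − 9) = 0.48, so p = 65.96 + 0.48q.
Competitive equilibrium: 99 − 0.76q = 65.96 + 0.48q → q* = 26.6452, p* = 78.7497.
With the tax, the buyer price exceeds the seller price by 4.25: (99 − 0.76q) − (65.96 + 0.48q) = 4.25 → q' = 23.2177.
Δq = 26.6452 − 23.2177 = 3.4275; the wedge equals the tax, 4.25.
The triangle = ½ × 3.4275 × 4.25 = 7.28.

7.28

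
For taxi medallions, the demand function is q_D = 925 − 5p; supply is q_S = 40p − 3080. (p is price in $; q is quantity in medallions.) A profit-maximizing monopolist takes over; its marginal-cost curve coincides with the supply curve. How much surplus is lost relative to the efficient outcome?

In inverse form: demand p = 185 − 0.2q, supply p = 77 + 0.025q.
Competitive equilibrium: 185 − 0.2q = 77 + 0.025q → q* = 480, p* = 89.
Marginal revenue: MR = 185 − 0.4q. Set MR = MC: 185 − 0.4q = 77 + 0.025q → q_m = 254.11765.
Price p_m = 185 − 0.2·254.11765 = 134.17647; MC(q_m) = 77 + 0.025·254.11765 = 83.35294.
Competitive q* = 480, so Δq = 225.88235; wedge = 134.17647 − 83.35294 = 50.82353.
DWL = ½ × 225.88235 × 50.82353 = $5740.07.

$5740.07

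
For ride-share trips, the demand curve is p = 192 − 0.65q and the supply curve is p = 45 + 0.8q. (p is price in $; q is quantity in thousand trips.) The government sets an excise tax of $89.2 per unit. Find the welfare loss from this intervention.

$2743.67 thousand

Competitive equilibrium: 192 − 0.65q = 45 + 0.8q → q* = 101.3793, p* = 126.1034.
With the tax, the buyer price exceeds the seller price by 89.2: (192 − 0.65q) − (45 + 0.8q) = 89.2 → q' = 39.8621.
Δq = 101.3793 − 39.8621 = 61.5172; the wedge equals the tax, 89.2.
DWL = ½ × 61.5172 × 89.2 = $2743.67 thousand.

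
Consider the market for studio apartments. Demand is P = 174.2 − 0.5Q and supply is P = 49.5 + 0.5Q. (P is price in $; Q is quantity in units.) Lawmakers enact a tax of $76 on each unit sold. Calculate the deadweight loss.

Competitive equilibrium: 174.2 − 0.5Q = 49.5 + 0.5Q → Q* = 124.7, P* = 111.85.
With the tax, the buyer price exceeds the seller price by 76: (174.2 − 0.5Q) − (49.5 + 0.5Q) = 76 → Q' = 48.7.
ΔQ = 124.7 − 48.7 = 76; the wedge equals the tax, 76.
Welfare loss = ½ × 76 × 76 = $2888.

$2888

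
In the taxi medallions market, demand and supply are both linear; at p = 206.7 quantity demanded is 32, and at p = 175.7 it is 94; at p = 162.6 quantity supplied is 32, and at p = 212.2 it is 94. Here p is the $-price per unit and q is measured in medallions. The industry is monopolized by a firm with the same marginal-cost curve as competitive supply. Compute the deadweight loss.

$217.96

Demand slope = (175.7 − 206.7)/(94 − 32) = −0.5, so p = 222.7 − 0.5q.
Supply slope = (212.2 − 162.6)/(94 − 32) = 0.8, so p = 137 + 0.8q.
Competitive equilibrium: 222.7 − 0.5q = 137 + 0.8q → q* = 65.9231, p* = 189.7385.
Marginal revenue: MR = 222.7 − q. Set MR = MC: 222.7 − q = 137 + 0.8q → q_m = 47.6111.
Price p_m = 222.7 − 0.5·47.6111 = 198.8945; MC(q_m) = 137 + 0.8·47.6111 = 175.0889.
Competitive q* = 65.9231, so Δq = 18.312; wedge = 198.8945 − 175.0889 = 23.8056.
Welfare loss = ½ × 18.312 × 23.8056 = $217.96.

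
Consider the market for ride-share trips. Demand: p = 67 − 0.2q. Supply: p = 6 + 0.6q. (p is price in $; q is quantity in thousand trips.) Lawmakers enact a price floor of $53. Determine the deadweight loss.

Competitive equilibrium: 67 − 0.2q = 6 + 0.6q → q* = 76.25, p* = 51.75.
At the floor p = 53, quantity demanded = (67 − 53)/0.2 = 70.
Sellers' marginal cost at q' = 70: 6 + 0.6·70 = 48.
Δq = 76.25 − 70 = 6.25; wedge = 53 − 48 = 5.
Welfare loss = ½ × 6.25 × 5 = $15.625 thousand.

$15.625 thousand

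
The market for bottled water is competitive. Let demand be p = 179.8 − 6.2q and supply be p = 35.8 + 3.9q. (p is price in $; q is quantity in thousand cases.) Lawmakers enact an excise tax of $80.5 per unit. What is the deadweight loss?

$320.80 thousand

Competitive equilibrium: 179.8 − 6.2q = 35.8 + 3.9q → q* = 14.2574, p* = 91.404.
With the tax, the buyer price exceeds the seller price by 80.5: (179.8 − 6.2q) − (35.8 + 3.9q) = 80.5 → q' = 6.2871.
Δq = 14.2574 − 6.2871 = 7.9703; the wedge equals the tax, 80.5.
Deadweight loss = ½ × 7.9703 × 80.5 = $320.80 thousand.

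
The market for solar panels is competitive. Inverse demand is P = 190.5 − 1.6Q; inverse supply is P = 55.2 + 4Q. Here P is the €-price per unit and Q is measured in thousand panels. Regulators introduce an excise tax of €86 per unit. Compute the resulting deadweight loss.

Competitive equilibrium: 190.5 − 1.6Q = 55.2 + 4Q → Q* = 24.1607, P* = 151.8429.
With the tax, the buyer price exceeds the seller price by 86: (190.5 − 1.6Q) − (55.2 + 4Q) = 86 → Q' = 8.8036.
ΔQ = 24.1607 − 8.8036 = 15.3571; the wedge equals the tax, 86.
DWL = ½ × 15.3571 × 86 = €660.36 thousand.

€660.36 thousand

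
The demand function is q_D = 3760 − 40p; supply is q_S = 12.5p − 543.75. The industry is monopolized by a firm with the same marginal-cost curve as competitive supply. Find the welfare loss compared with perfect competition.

449.11

In inverse form: demand p = 94 − 0.025q, supply p = 43.5 + 0.08q.
Competitive equilibrium: 94 − 0.025q = 43.5 + 0.08q → q* = 480.95238, p* = 81.97619.
Marginal revenue: MR = 94 − 0.05q. Set MR = MC: 94 − 0.05q = 43.5 + 0.08q → q_m = 388.46154.
Price p_m = 94 − 0.025·388.46154 = 84.28846; MC(q_m) = 43.5 + 0.08·388.46154 = 74.57692.
Competitive q* = 480.95238, so Δq = 92.49084; wedge = 84.28846 − 74.57692 = 9.71154.
Welfare loss = ½ × 92.49084 × 9.71154 = 449.11.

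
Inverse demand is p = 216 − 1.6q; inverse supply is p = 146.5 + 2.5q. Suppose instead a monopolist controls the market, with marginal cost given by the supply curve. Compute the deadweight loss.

Competitive equilibrium: 216 − 1.6q = 146.5 + 2.5q → q* = 16.9512, p* = 188.878.
Marginal revenue: MR = 216 − 3.2q. Set MR = MC: 216 − 3.2q = 146.5 + 2.5q → q_m = 12.193.
Price p_m = 216 − 1.6·12.193 = 196.4912; MC(q_m) = 146.5 + 2.5·12.193 = 176.9825.
Competitive q* = 16.9512, so Δq = 4.7582; wedge = 196.4912 − 176.9825 = 19.5087.
Deadweight loss = ½ × 4.7582 × 19.5087 = 46.41.

46.41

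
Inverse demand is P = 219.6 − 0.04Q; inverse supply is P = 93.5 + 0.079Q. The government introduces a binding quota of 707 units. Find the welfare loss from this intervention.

7400.12

Competitive equilibrium: 219.6 − 0.04Q = 93.5 + 0.079Q → Q* = 1059.6639, P* = 177.2134.
At Q = 707: demand price = 219.6 − 0.04·707 = 191.32; supply price = 93.5 + 0.079·707 = 149.353.
ΔQ = 1059.6639 − 707 = 352.6639; wedge = 191.32 − 149.353 = 41.967.
Welfare loss = ½ × 352.6639 × 41.967 = 7400.12.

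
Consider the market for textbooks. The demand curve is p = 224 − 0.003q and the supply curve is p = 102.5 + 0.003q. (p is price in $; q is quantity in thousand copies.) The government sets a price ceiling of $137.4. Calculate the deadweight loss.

Competitive equilibrium: 224 − 0.003q = 102.5 + 0.003q → q* = 20250, p* = 163.25.
At the ceiling p = 137.4, quantity supplied = (137.4 − 102.5)/0.003 = 11633.3333.
Willingness to pay at q' = 11633.3333: 224 − 0.003·11633.3333 = 189.1.
Δq = 20250 − 11633.3333 = 8616.6667; wedge = 189.1 − 137.4 = 51.7.
Deadweight loss = ½ × 8616.6667 × 51.7 = $222740.83 thousand.

$222740.83 thousand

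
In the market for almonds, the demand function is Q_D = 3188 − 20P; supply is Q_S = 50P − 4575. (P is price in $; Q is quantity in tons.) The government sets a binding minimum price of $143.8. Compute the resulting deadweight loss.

$15153.74

In inverse form: demand P = 159.4 − 0.05Q, supply P = 91.5 + 0.02Q.
Competitive equilibrium: 159.4 − 0.05Q = 91.5 + 0.02Q → Q* = 970, P* = 110.9.
At the floor P = 143.8, quantity demanded = (159.4 − 143.8)/0.05 = 312.
Sellers' marginal cost at Q' = 312: 91.5 + 0.02·312 = 97.74.
ΔQ = 970 − 312 = 658; wedge = 143.8 − 97.74 = 46.06.
The triangle = ½ × 658 × 46.06 = $15153.74.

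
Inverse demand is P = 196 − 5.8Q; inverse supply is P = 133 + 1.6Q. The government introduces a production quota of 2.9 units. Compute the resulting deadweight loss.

Competitive equilibrium: 196 − 5.8Q = 133 + 1.6Q → Q* = 8.5135, P* = 146.6216.
At Q = 2.9: demand price = 196 − 5.8·2.9 = 179.18; supply price = 133 + 1.6·2.9 = 137.64.
ΔQ = 8.5135 − 2.9 = 5.6135; wedge = 179.18 − 137.64 = 41.54.
DWL = ½ × 5.6135 × 41.54 = 116.59.

116.59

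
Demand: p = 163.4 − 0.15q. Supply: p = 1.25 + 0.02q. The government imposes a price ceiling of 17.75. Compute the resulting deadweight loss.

1410.62

Competitive equilibrium: 163.4 − 0.15q = 1.25 + 0.02q → q* = 953.8235, p* = 20.3265.
At the ceiling p = 17.75, quantity supplied = (17.75 − 1.25)/0.02 = 825.
Willingness to pay at q' = 825: 163.4 − 0.15·825 = 39.65.
Δq = 953.8235 − 825 = 128.8235; wedge = 39.65 − 17.75 = 21.9.
Deadweight loss = ½ × 128.8235 × 21.9 = 1410.62.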